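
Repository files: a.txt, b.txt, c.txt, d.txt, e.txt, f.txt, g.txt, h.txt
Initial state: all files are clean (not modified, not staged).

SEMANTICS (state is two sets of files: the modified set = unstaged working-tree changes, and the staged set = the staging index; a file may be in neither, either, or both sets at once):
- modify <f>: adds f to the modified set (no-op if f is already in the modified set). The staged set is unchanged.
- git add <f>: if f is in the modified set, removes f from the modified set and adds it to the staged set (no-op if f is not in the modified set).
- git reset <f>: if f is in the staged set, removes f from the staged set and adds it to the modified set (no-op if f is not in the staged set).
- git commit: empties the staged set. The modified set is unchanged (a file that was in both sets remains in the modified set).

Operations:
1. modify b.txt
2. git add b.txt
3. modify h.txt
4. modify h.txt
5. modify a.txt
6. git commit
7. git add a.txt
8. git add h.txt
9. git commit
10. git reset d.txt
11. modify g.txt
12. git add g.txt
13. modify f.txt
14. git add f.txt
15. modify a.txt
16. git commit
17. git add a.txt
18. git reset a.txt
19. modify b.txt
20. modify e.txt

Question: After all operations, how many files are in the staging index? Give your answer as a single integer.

After op 1 (modify b.txt): modified={b.txt} staged={none}
After op 2 (git add b.txt): modified={none} staged={b.txt}
After op 3 (modify h.txt): modified={h.txt} staged={b.txt}
After op 4 (modify h.txt): modified={h.txt} staged={b.txt}
After op 5 (modify a.txt): modified={a.txt, h.txt} staged={b.txt}
After op 6 (git commit): modified={a.txt, h.txt} staged={none}
After op 7 (git add a.txt): modified={h.txt} staged={a.txt}
After op 8 (git add h.txt): modified={none} staged={a.txt, h.txt}
After op 9 (git commit): modified={none} staged={none}
After op 10 (git reset d.txt): modified={none} staged={none}
After op 11 (modify g.txt): modified={g.txt} staged={none}
After op 12 (git add g.txt): modified={none} staged={g.txt}
After op 13 (modify f.txt): modified={f.txt} staged={g.txt}
After op 14 (git add f.txt): modified={none} staged={f.txt, g.txt}
After op 15 (modify a.txt): modified={a.txt} staged={f.txt, g.txt}
After op 16 (git commit): modified={a.txt} staged={none}
After op 17 (git add a.txt): modified={none} staged={a.txt}
After op 18 (git reset a.txt): modified={a.txt} staged={none}
After op 19 (modify b.txt): modified={a.txt, b.txt} staged={none}
After op 20 (modify e.txt): modified={a.txt, b.txt, e.txt} staged={none}
Final staged set: {none} -> count=0

Answer: 0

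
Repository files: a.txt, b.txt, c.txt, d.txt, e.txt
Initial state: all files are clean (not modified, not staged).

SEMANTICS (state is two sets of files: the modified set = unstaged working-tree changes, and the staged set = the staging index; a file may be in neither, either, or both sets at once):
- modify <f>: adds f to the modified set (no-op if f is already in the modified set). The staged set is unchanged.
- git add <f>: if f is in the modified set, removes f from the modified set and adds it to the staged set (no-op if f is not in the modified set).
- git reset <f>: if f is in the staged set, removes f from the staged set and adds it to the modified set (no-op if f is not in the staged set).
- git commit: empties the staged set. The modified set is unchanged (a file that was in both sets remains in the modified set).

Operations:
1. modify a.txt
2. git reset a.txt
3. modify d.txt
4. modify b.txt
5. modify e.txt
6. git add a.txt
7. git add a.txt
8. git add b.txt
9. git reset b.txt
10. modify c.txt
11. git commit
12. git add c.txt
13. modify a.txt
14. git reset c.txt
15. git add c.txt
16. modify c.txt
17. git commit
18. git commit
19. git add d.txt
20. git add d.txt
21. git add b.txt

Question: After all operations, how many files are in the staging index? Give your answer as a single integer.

Answer: 2

Derivation:
After op 1 (modify a.txt): modified={a.txt} staged={none}
After op 2 (git reset a.txt): modified={a.txt} staged={none}
After op 3 (modify d.txt): modified={a.txt, d.txt} staged={none}
After op 4 (modify b.txt): modified={a.txt, b.txt, d.txt} staged={none}
After op 5 (modify e.txt): modified={a.txt, b.txt, d.txt, e.txt} staged={none}
After op 6 (git add a.txt): modified={b.txt, d.txt, e.txt} staged={a.txt}
After op 7 (git add a.txt): modified={b.txt, d.txt, e.txt} staged={a.txt}
After op 8 (git add b.txt): modified={d.txt, e.txt} staged={a.txt, b.txt}
After op 9 (git reset b.txt): modified={b.txt, d.txt, e.txt} staged={a.txt}
After op 10 (modify c.txt): modified={b.txt, c.txt, d.txt, e.txt} staged={a.txt}
After op 11 (git commit): modified={b.txt, c.txt, d.txt, e.txt} staged={none}
After op 12 (git add c.txt): modified={b.txt, d.txt, e.txt} staged={c.txt}
After op 13 (modify a.txt): modified={a.txt, b.txt, d.txt, e.txt} staged={c.txt}
After op 14 (git reset c.txt): modified={a.txt, b.txt, c.txt, d.txt, e.txt} staged={none}
After op 15 (git add c.txt): modified={a.txt, b.txt, d.txt, e.txt} staged={c.txt}
After op 16 (modify c.txt): modified={a.txt, b.txt, c.txt, d.txt, e.txt} staged={c.txt}
After op 17 (git commit): modified={a.txt, b.txt, c.txt, d.txt, e.txt} staged={none}
After op 18 (git commit): modified={a.txt, b.txt, c.txt, d.txt, e.txt} staged={none}
After op 19 (git add d.txt): modified={a.txt, b.txt, c.txt, e.txt} staged={d.txt}
After op 20 (git add d.txt): modified={a.txt, b.txt, c.txt, e.txt} staged={d.txt}
After op 21 (git add b.txt): modified={a.txt, c.txt, e.txt} staged={b.txt, d.txt}
Final staged set: {b.txt, d.txt} -> count=2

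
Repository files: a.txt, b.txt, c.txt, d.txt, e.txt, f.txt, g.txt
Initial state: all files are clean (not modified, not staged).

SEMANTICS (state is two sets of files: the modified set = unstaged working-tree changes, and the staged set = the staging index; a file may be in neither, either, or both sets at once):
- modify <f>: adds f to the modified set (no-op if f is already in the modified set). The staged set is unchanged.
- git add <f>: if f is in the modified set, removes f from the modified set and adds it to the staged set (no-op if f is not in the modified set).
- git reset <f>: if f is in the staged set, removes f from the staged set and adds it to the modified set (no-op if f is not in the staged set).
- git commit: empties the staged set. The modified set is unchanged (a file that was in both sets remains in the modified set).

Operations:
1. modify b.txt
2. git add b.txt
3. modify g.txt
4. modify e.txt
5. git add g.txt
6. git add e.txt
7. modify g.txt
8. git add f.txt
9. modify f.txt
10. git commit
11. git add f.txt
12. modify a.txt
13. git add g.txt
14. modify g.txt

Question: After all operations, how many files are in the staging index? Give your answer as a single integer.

After op 1 (modify b.txt): modified={b.txt} staged={none}
After op 2 (git add b.txt): modified={none} staged={b.txt}
After op 3 (modify g.txt): modified={g.txt} staged={b.txt}
After op 4 (modify e.txt): modified={e.txt, g.txt} staged={b.txt}
After op 5 (git add g.txt): modified={e.txt} staged={b.txt, g.txt}
After op 6 (git add e.txt): modified={none} staged={b.txt, e.txt, g.txt}
After op 7 (modify g.txt): modified={g.txt} staged={b.txt, e.txt, g.txt}
After op 8 (git add f.txt): modified={g.txt} staged={b.txt, e.txt, g.txt}
After op 9 (modify f.txt): modified={f.txt, g.txt} staged={b.txt, e.txt, g.txt}
After op 10 (git commit): modified={f.txt, g.txt} staged={none}
After op 11 (git add f.txt): modified={g.txt} staged={f.txt}
After op 12 (modify a.txt): modified={a.txt, g.txt} staged={f.txt}
After op 13 (git add g.txt): modified={a.txt} staged={f.txt, g.txt}
After op 14 (modify g.txt): modified={a.txt, g.txt} staged={f.txt, g.txt}
Final staged set: {f.txt, g.txt} -> count=2

Answer: 2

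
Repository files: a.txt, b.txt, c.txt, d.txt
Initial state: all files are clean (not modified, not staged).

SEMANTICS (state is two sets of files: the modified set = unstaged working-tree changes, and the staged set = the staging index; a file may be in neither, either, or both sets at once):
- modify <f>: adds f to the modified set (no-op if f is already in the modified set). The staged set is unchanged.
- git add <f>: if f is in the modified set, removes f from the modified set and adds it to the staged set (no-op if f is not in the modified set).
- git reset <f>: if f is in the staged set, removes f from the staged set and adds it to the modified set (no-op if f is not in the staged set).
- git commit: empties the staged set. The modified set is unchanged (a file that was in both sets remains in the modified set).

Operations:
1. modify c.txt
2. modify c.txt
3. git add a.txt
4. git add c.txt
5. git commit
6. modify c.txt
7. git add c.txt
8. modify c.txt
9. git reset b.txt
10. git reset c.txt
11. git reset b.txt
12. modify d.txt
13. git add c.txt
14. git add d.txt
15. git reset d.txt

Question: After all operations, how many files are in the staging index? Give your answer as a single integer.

Answer: 1

Derivation:
After op 1 (modify c.txt): modified={c.txt} staged={none}
After op 2 (modify c.txt): modified={c.txt} staged={none}
After op 3 (git add a.txt): modified={c.txt} staged={none}
After op 4 (git add c.txt): modified={none} staged={c.txt}
After op 5 (git commit): modified={none} staged={none}
After op 6 (modify c.txt): modified={c.txt} staged={none}
After op 7 (git add c.txt): modified={none} staged={c.txt}
After op 8 (modify c.txt): modified={c.txt} staged={c.txt}
After op 9 (git reset b.txt): modified={c.txt} staged={c.txt}
After op 10 (git reset c.txt): modified={c.txt} staged={none}
After op 11 (git reset b.txt): modified={c.txt} staged={none}
After op 12 (modify d.txt): modified={c.txt, d.txt} staged={none}
After op 13 (git add c.txt): modified={d.txt} staged={c.txt}
After op 14 (git add d.txt): modified={none} staged={c.txt, d.txt}
After op 15 (git reset d.txt): modified={d.txt} staged={c.txt}
Final staged set: {c.txt} -> count=1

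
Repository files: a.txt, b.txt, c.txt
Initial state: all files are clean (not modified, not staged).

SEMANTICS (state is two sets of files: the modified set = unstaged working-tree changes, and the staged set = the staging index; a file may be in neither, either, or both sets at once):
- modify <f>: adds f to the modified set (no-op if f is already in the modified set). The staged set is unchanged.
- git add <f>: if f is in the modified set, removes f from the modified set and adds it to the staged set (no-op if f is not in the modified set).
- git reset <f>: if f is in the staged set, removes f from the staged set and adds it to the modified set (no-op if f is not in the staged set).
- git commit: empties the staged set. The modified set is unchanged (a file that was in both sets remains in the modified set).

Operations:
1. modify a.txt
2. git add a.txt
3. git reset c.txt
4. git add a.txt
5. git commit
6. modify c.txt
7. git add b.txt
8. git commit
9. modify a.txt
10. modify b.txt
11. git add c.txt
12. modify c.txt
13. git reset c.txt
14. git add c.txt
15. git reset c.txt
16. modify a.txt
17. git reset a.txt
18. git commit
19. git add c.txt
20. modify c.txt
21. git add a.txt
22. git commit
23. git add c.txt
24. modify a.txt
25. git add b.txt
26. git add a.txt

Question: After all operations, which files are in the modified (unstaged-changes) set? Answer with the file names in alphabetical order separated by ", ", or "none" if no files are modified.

After op 1 (modify a.txt): modified={a.txt} staged={none}
After op 2 (git add a.txt): modified={none} staged={a.txt}
After op 3 (git reset c.txt): modified={none} staged={a.txt}
After op 4 (git add a.txt): modified={none} staged={a.txt}
After op 5 (git commit): modified={none} staged={none}
After op 6 (modify c.txt): modified={c.txt} staged={none}
After op 7 (git add b.txt): modified={c.txt} staged={none}
After op 8 (git commit): modified={c.txt} staged={none}
After op 9 (modify a.txt): modified={a.txt, c.txt} staged={none}
After op 10 (modify b.txt): modified={a.txt, b.txt, c.txt} staged={none}
After op 11 (git add c.txt): modified={a.txt, b.txt} staged={c.txt}
After op 12 (modify c.txt): modified={a.txt, b.txt, c.txt} staged={c.txt}
After op 13 (git reset c.txt): modified={a.txt, b.txt, c.txt} staged={none}
After op 14 (git add c.txt): modified={a.txt, b.txt} staged={c.txt}
After op 15 (git reset c.txt): modified={a.txt, b.txt, c.txt} staged={none}
After op 16 (modify a.txt): modified={a.txt, b.txt, c.txt} staged={none}
After op 17 (git reset a.txt): modified={a.txt, b.txt, c.txt} staged={none}
After op 18 (git commit): modified={a.txt, b.txt, c.txt} staged={none}
After op 19 (git add c.txt): modified={a.txt, b.txt} staged={c.txt}
After op 20 (modify c.txt): modified={a.txt, b.txt, c.txt} staged={c.txt}
After op 21 (git add a.txt): modified={b.txt, c.txt} staged={a.txt, c.txt}
After op 22 (git commit): modified={b.txt, c.txt} staged={none}
After op 23 (git add c.txt): modified={b.txt} staged={c.txt}
After op 24 (modify a.txt): modified={a.txt, b.txt} staged={c.txt}
After op 25 (git add b.txt): modified={a.txt} staged={b.txt, c.txt}
After op 26 (git add a.txt): modified={none} staged={a.txt, b.txt, c.txt}

Answer: none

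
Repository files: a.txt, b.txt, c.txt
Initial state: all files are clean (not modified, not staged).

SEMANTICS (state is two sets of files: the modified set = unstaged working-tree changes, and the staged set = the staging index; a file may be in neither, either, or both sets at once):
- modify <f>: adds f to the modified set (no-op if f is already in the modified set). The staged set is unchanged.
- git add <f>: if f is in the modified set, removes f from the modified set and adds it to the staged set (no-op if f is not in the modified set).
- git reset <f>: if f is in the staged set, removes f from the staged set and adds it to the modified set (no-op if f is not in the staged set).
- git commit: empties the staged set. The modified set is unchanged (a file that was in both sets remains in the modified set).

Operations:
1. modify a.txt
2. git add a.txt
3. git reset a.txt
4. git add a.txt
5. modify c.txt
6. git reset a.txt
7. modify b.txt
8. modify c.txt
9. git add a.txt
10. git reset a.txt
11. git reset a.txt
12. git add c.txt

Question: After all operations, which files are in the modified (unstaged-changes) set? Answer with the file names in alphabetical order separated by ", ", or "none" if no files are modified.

After op 1 (modify a.txt): modified={a.txt} staged={none}
After op 2 (git add a.txt): modified={none} staged={a.txt}
After op 3 (git reset a.txt): modified={a.txt} staged={none}
After op 4 (git add a.txt): modified={none} staged={a.txt}
After op 5 (modify c.txt): modified={c.txt} staged={a.txt}
After op 6 (git reset a.txt): modified={a.txt, c.txt} staged={none}
After op 7 (modify b.txt): modified={a.txt, b.txt, c.txt} staged={none}
After op 8 (modify c.txt): modified={a.txt, b.txt, c.txt} staged={none}
After op 9 (git add a.txt): modified={b.txt, c.txt} staged={a.txt}
After op 10 (git reset a.txt): modified={a.txt, b.txt, c.txt} staged={none}
After op 11 (git reset a.txt): modified={a.txt, b.txt, c.txt} staged={none}
After op 12 (git add c.txt): modified={a.txt, b.txt} staged={c.txt}

Answer: a.txt, b.txt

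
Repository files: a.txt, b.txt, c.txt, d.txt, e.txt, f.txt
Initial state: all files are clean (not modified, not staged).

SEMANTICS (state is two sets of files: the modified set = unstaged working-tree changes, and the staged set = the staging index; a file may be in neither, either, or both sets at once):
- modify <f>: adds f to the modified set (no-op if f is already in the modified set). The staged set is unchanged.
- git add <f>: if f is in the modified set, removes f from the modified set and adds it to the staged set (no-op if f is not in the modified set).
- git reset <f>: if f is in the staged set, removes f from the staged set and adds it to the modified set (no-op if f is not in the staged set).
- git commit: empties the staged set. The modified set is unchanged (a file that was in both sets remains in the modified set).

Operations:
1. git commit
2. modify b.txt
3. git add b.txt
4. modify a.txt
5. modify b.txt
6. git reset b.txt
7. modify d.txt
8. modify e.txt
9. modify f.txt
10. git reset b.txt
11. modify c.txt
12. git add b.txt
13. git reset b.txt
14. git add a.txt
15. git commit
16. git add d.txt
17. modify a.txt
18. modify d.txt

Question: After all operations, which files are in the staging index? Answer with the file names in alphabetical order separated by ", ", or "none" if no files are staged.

Answer: d.txt

Derivation:
After op 1 (git commit): modified={none} staged={none}
After op 2 (modify b.txt): modified={b.txt} staged={none}
After op 3 (git add b.txt): modified={none} staged={b.txt}
After op 4 (modify a.txt): modified={a.txt} staged={b.txt}
After op 5 (modify b.txt): modified={a.txt, b.txt} staged={b.txt}
After op 6 (git reset b.txt): modified={a.txt, b.txt} staged={none}
After op 7 (modify d.txt): modified={a.txt, b.txt, d.txt} staged={none}
After op 8 (modify e.txt): modified={a.txt, b.txt, d.txt, e.txt} staged={none}
After op 9 (modify f.txt): modified={a.txt, b.txt, d.txt, e.txt, f.txt} staged={none}
After op 10 (git reset b.txt): modified={a.txt, b.txt, d.txt, e.txt, f.txt} staged={none}
After op 11 (modify c.txt): modified={a.txt, b.txt, c.txt, d.txt, e.txt, f.txt} staged={none}
After op 12 (git add b.txt): modified={a.txt, c.txt, d.txt, e.txt, f.txt} staged={b.txt}
After op 13 (git reset b.txt): modified={a.txt, b.txt, c.txt, d.txt, e.txt, f.txt} staged={none}
After op 14 (git add a.txt): modified={b.txt, c.txt, d.txt, e.txt, f.txt} staged={a.txt}
After op 15 (git commit): modified={b.txt, c.txt, d.txt, e.txt, f.txt} staged={none}
After op 16 (git add d.txt): modified={b.txt, c.txt, e.txt, f.txt} staged={d.txt}
After op 17 (modify a.txt): modified={a.txt, b.txt, c.txt, e.txt, f.txt} staged={d.txt}
After op 18 (modify d.txt): modified={a.txt, b.txt, c.txt, d.txt, e.txt, f.txt} staged={d.txt}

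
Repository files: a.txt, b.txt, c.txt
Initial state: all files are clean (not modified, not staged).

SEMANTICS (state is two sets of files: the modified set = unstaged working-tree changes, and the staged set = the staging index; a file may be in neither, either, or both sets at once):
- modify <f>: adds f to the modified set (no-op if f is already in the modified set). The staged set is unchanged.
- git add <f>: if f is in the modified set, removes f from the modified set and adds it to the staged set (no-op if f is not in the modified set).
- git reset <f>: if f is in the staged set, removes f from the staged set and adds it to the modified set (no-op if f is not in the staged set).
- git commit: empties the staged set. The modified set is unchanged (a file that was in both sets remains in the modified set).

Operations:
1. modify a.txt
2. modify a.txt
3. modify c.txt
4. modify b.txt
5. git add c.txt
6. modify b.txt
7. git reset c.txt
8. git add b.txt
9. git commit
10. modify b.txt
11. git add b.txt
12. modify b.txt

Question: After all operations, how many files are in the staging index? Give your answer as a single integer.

After op 1 (modify a.txt): modified={a.txt} staged={none}
After op 2 (modify a.txt): modified={a.txt} staged={none}
After op 3 (modify c.txt): modified={a.txt, c.txt} staged={none}
After op 4 (modify b.txt): modified={a.txt, b.txt, c.txt} staged={none}
After op 5 (git add c.txt): modified={a.txt, b.txt} staged={c.txt}
After op 6 (modify b.txt): modified={a.txt, b.txt} staged={c.txt}
After op 7 (git reset c.txt): modified={a.txt, b.txt, c.txt} staged={none}
After op 8 (git add b.txt): modified={a.txt, c.txt} staged={b.txt}
After op 9 (git commit): modified={a.txt, c.txt} staged={none}
After op 10 (modify b.txt): modified={a.txt, b.txt, c.txt} staged={none}
After op 11 (git add b.txt): modified={a.txt, c.txt} staged={b.txt}
After op 12 (modify b.txt): modified={a.txt, b.txt, c.txt} staged={b.txt}
Final staged set: {b.txt} -> count=1

Answer: 1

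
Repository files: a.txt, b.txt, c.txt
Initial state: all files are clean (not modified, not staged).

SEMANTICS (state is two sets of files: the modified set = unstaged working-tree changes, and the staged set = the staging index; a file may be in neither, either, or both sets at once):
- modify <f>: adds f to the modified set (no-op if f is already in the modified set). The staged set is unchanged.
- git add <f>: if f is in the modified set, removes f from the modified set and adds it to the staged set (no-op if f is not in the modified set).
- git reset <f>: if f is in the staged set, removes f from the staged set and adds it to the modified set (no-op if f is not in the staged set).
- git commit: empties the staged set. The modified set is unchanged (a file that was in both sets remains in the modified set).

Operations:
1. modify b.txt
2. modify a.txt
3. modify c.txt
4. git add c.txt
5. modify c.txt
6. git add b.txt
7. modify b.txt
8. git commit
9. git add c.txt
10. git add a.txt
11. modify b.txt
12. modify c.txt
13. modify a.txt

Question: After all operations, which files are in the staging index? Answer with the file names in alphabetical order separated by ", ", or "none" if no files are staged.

After op 1 (modify b.txt): modified={b.txt} staged={none}
After op 2 (modify a.txt): modified={a.txt, b.txt} staged={none}
After op 3 (modify c.txt): modified={a.txt, b.txt, c.txt} staged={none}
After op 4 (git add c.txt): modified={a.txt, b.txt} staged={c.txt}
After op 5 (modify c.txt): modified={a.txt, b.txt, c.txt} staged={c.txt}
After op 6 (git add b.txt): modified={a.txt, c.txt} staged={b.txt, c.txt}
After op 7 (modify b.txt): modified={a.txt, b.txt, c.txt} staged={b.txt, c.txt}
After op 8 (git commit): modified={a.txt, b.txt, c.txt} staged={none}
After op 9 (git add c.txt): modified={a.txt, b.txt} staged={c.txt}
After op 10 (git add a.txt): modified={b.txt} staged={a.txt, c.txt}
After op 11 (modify b.txt): modified={b.txt} staged={a.txt, c.txt}
After op 12 (modify c.txt): modified={b.txt, c.txt} staged={a.txt, c.txt}
After op 13 (modify a.txt): modified={a.txt, b.txt, c.txt} staged={a.txt, c.txt}

Answer: a.txt, c.txt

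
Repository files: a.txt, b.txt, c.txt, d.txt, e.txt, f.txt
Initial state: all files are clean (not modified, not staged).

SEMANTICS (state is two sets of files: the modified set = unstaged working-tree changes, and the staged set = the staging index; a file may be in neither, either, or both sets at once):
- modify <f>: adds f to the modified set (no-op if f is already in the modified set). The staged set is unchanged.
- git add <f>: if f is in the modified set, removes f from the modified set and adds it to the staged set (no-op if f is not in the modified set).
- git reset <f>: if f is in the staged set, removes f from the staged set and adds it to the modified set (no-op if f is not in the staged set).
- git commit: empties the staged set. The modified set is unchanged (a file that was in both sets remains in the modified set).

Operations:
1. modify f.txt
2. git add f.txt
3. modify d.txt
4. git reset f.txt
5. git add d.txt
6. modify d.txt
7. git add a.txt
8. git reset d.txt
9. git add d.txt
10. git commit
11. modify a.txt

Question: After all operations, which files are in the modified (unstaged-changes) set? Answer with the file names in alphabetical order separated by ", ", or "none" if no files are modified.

Answer: a.txt, f.txt

Derivation:
After op 1 (modify f.txt): modified={f.txt} staged={none}
After op 2 (git add f.txt): modified={none} staged={f.txt}
After op 3 (modify d.txt): modified={d.txt} staged={f.txt}
After op 4 (git reset f.txt): modified={d.txt, f.txt} staged={none}
After op 5 (git add d.txt): modified={f.txt} staged={d.txt}
After op 6 (modify d.txt): modified={d.txt, f.txt} staged={d.txt}
After op 7 (git add a.txt): modified={d.txt, f.txt} staged={d.txt}
After op 8 (git reset d.txt): modified={d.txt, f.txt} staged={none}
After op 9 (git add d.txt): modified={f.txt} staged={d.txt}
After op 10 (git commit): modified={f.txt} staged={none}
After op 11 (modify a.txt): modified={a.txt, f.txt} staged={none}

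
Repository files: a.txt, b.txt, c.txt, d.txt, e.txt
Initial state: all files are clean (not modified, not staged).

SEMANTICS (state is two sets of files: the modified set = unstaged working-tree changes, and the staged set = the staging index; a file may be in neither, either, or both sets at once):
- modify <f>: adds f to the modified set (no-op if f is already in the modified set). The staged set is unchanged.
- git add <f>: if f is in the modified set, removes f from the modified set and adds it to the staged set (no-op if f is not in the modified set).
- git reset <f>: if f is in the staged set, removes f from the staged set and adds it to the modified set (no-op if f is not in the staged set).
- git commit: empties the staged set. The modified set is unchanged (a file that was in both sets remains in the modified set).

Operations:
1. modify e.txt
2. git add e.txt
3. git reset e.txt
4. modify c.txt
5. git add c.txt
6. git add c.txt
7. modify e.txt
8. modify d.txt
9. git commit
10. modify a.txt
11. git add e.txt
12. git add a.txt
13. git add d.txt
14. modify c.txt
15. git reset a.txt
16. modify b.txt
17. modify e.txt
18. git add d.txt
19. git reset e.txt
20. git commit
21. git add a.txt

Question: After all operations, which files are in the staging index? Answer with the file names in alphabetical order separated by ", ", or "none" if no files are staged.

Answer: a.txt

Derivation:
After op 1 (modify e.txt): modified={e.txt} staged={none}
After op 2 (git add e.txt): modified={none} staged={e.txt}
After op 3 (git reset e.txt): modified={e.txt} staged={none}
After op 4 (modify c.txt): modified={c.txt, e.txt} staged={none}
After op 5 (git add c.txt): modified={e.txt} staged={c.txt}
After op 6 (git add c.txt): modified={e.txt} staged={c.txt}
After op 7 (modify e.txt): modified={e.txt} staged={c.txt}
After op 8 (modify d.txt): modified={d.txt, e.txt} staged={c.txt}
After op 9 (git commit): modified={d.txt, e.txt} staged={none}
After op 10 (modify a.txt): modified={a.txt, d.txt, e.txt} staged={none}
After op 11 (git add e.txt): modified={a.txt, d.txt} staged={e.txt}
After op 12 (git add a.txt): modified={d.txt} staged={a.txt, e.txt}
After op 13 (git add d.txt): modified={none} staged={a.txt, d.txt, e.txt}
After op 14 (modify c.txt): modified={c.txt} staged={a.txt, d.txt, e.txt}
After op 15 (git reset a.txt): modified={a.txt, c.txt} staged={d.txt, e.txt}
After op 16 (modify b.txt): modified={a.txt, b.txt, c.txt} staged={d.txt, e.txt}
After op 17 (modify e.txt): modified={a.txt, b.txt, c.txt, e.txt} staged={d.txt, e.txt}
After op 18 (git add d.txt): modified={a.txt, b.txt, c.txt, e.txt} staged={d.txt, e.txt}
After op 19 (git reset e.txt): modified={a.txt, b.txt, c.txt, e.txt} staged={d.txt}
After op 20 (git commit): modified={a.txt, b.txt, c.txt, e.txt} staged={none}
After op 21 (git add a.txt): modified={b.txt, c.txt, e.txt} staged={a.txt}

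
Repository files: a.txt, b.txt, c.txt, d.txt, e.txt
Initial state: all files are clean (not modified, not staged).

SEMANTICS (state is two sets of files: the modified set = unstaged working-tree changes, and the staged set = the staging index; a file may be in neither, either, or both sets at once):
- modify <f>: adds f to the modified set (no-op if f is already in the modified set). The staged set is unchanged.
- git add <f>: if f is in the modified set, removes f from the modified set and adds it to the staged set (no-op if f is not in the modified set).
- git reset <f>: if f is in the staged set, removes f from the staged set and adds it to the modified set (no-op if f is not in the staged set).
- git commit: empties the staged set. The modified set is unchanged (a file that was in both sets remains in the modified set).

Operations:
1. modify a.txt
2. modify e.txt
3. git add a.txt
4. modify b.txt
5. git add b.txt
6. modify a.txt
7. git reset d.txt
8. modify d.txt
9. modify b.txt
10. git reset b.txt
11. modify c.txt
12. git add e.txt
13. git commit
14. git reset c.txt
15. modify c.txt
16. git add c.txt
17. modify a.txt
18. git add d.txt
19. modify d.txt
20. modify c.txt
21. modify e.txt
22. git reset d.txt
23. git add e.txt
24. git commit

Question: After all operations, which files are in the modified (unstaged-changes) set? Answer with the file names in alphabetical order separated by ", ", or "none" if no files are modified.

Answer: a.txt, b.txt, c.txt, d.txt

Derivation:
After op 1 (modify a.txt): modified={a.txt} staged={none}
After op 2 (modify e.txt): modified={a.txt, e.txt} staged={none}
After op 3 (git add a.txt): modified={e.txt} staged={a.txt}
After op 4 (modify b.txt): modified={b.txt, e.txt} staged={a.txt}
After op 5 (git add b.txt): modified={e.txt} staged={a.txt, b.txt}
After op 6 (modify a.txt): modified={a.txt, e.txt} staged={a.txt, b.txt}
After op 7 (git reset d.txt): modified={a.txt, e.txt} staged={a.txt, b.txt}
After op 8 (modify d.txt): modified={a.txt, d.txt, e.txt} staged={a.txt, b.txt}
After op 9 (modify b.txt): modified={a.txt, b.txt, d.txt, e.txt} staged={a.txt, b.txt}
After op 10 (git reset b.txt): modified={a.txt, b.txt, d.txt, e.txt} staged={a.txt}
After op 11 (modify c.txt): modified={a.txt, b.txt, c.txt, d.txt, e.txt} staged={a.txt}
After op 12 (git add e.txt): modified={a.txt, b.txt, c.txt, d.txt} staged={a.txt, e.txt}
After op 13 (git commit): modified={a.txt, b.txt, c.txt, d.txt} staged={none}
After op 14 (git reset c.txt): modified={a.txt, b.txt, c.txt, d.txt} staged={none}
After op 15 (modify c.txt): modified={a.txt, b.txt, c.txt, d.txt} staged={none}
After op 16 (git add c.txt): modified={a.txt, b.txt, d.txt} staged={c.txt}
After op 17 (modify a.txt): modified={a.txt, b.txt, d.txt} staged={c.txt}
After op 18 (git add d.txt): modified={a.txt, b.txt} staged={c.txt, d.txt}
After op 19 (modify d.txt): modified={a.txt, b.txt, d.txt} staged={c.txt, d.txt}
After op 20 (modify c.txt): modified={a.txt, b.txt, c.txt, d.txt} staged={c.txt, d.txt}
After op 21 (modify e.txt): modified={a.txt, b.txt, c.txt, d.txt, e.txt} staged={c.txt, d.txt}
After op 22 (git reset d.txt): modified={a.txt, b.txt, c.txt, d.txt, e.txt} staged={c.txt}
After op 23 (git add e.txt): modified={a.txt, b.txt, c.txt, d.txt} staged={c.txt, e.txt}
After op 24 (git commit): modified={a.txt, b.txt, c.txt, d.txt} staged={none}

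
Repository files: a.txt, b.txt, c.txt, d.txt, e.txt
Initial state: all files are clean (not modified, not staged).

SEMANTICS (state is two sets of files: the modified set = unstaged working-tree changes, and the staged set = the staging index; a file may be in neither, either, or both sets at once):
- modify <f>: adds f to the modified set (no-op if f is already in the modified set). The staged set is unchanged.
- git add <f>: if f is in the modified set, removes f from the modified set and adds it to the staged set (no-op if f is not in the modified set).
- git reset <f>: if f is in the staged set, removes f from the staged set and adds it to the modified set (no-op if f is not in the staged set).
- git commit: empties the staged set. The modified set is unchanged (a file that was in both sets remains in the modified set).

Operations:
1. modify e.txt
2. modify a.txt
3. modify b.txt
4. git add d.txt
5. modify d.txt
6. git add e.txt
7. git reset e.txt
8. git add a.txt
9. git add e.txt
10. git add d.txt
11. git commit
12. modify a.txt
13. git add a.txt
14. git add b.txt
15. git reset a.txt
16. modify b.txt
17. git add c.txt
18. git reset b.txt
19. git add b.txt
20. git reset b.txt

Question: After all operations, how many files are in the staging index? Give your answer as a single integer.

Answer: 0

Derivation:
After op 1 (modify e.txt): modified={e.txt} staged={none}
After op 2 (modify a.txt): modified={a.txt, e.txt} staged={none}
After op 3 (modify b.txt): modified={a.txt, b.txt, e.txt} staged={none}
After op 4 (git add d.txt): modified={a.txt, b.txt, e.txt} staged={none}
After op 5 (modify d.txt): modified={a.txt, b.txt, d.txt, e.txt} staged={none}
After op 6 (git add e.txt): modified={a.txt, b.txt, d.txt} staged={e.txt}
After op 7 (git reset e.txt): modified={a.txt, b.txt, d.txt, e.txt} staged={none}
After op 8 (git add a.txt): modified={b.txt, d.txt, e.txt} staged={a.txt}
After op 9 (git add e.txt): modified={b.txt, d.txt} staged={a.txt, e.txt}
After op 10 (git add d.txt): modified={b.txt} staged={a.txt, d.txt, e.txt}
After op 11 (git commit): modified={b.txt} staged={none}
After op 12 (modify a.txt): modified={a.txt, b.txt} staged={none}
After op 13 (git add a.txt): modified={b.txt} staged={a.txt}
After op 14 (git add b.txt): modified={none} staged={a.txt, b.txt}
After op 15 (git reset a.txt): modified={a.txt} staged={b.txt}
After op 16 (modify b.txt): modified={a.txt, b.txt} staged={b.txt}
After op 17 (git add c.txt): modified={a.txt, b.txt} staged={b.txt}
After op 18 (git reset b.txt): modified={a.txt, b.txt} staged={none}
After op 19 (git add b.txt): modified={a.txt} staged={b.txt}
After op 20 (git reset b.txt): modified={a.txt, b.txt} staged={none}
Final staged set: {none} -> count=0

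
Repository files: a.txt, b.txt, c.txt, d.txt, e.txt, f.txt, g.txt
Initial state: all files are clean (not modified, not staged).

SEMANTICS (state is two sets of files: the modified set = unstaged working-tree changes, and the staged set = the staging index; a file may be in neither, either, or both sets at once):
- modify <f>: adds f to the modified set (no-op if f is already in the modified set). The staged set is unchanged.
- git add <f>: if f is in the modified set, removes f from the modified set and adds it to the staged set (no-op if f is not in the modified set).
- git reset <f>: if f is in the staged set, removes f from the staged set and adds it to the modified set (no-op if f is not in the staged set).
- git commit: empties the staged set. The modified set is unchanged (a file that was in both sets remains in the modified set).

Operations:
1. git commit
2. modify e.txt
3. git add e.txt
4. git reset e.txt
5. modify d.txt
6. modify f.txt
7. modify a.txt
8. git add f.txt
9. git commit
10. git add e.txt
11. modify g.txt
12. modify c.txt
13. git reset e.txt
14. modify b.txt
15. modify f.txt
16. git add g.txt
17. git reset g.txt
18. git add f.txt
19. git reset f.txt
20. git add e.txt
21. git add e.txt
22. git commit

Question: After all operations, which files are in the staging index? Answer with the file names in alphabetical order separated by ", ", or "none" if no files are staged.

After op 1 (git commit): modified={none} staged={none}
After op 2 (modify e.txt): modified={e.txt} staged={none}
After op 3 (git add e.txt): modified={none} staged={e.txt}
After op 4 (git reset e.txt): modified={e.txt} staged={none}
After op 5 (modify d.txt): modified={d.txt, e.txt} staged={none}
After op 6 (modify f.txt): modified={d.txt, e.txt, f.txt} staged={none}
After op 7 (modify a.txt): modified={a.txt, d.txt, e.txt, f.txt} staged={none}
After op 8 (git add f.txt): modified={a.txt, d.txt, e.txt} staged={f.txt}
After op 9 (git commit): modified={a.txt, d.txt, e.txt} staged={none}
After op 10 (git add e.txt): modified={a.txt, d.txt} staged={e.txt}
After op 11 (modify g.txt): modified={a.txt, d.txt, g.txt} staged={e.txt}
After op 12 (modify c.txt): modified={a.txt, c.txt, d.txt, g.txt} staged={e.txt}
After op 13 (git reset e.txt): modified={a.txt, c.txt, d.txt, e.txt, g.txt} staged={none}
After op 14 (modify b.txt): modified={a.txt, b.txt, c.txt, d.txt, e.txt, g.txt} staged={none}
After op 15 (modify f.txt): modified={a.txt, b.txt, c.txt, d.txt, e.txt, f.txt, g.txt} staged={none}
After op 16 (git add g.txt): modified={a.txt, b.txt, c.txt, d.txt, e.txt, f.txt} staged={g.txt}
After op 17 (git reset g.txt): modified={a.txt, b.txt, c.txt, d.txt, e.txt, f.txt, g.txt} staged={none}
After op 18 (git add f.txt): modified={a.txt, b.txt, c.txt, d.txt, e.txt, g.txt} staged={f.txt}
After op 19 (git reset f.txt): modified={a.txt, b.txt, c.txt, d.txt, e.txt, f.txt, g.txt} staged={none}
After op 20 (git add e.txt): modified={a.txt, b.txt, c.txt, d.txt, f.txt, g.txt} staged={e.txt}
After op 21 (git add e.txt): modified={a.txt, b.txt, c.txt, d.txt, f.txt, g.txt} staged={e.txt}
After op 22 (git commit): modified={a.txt, b.txt, c.txt, d.txt, f.txt, g.txt} staged={none}

Answer: none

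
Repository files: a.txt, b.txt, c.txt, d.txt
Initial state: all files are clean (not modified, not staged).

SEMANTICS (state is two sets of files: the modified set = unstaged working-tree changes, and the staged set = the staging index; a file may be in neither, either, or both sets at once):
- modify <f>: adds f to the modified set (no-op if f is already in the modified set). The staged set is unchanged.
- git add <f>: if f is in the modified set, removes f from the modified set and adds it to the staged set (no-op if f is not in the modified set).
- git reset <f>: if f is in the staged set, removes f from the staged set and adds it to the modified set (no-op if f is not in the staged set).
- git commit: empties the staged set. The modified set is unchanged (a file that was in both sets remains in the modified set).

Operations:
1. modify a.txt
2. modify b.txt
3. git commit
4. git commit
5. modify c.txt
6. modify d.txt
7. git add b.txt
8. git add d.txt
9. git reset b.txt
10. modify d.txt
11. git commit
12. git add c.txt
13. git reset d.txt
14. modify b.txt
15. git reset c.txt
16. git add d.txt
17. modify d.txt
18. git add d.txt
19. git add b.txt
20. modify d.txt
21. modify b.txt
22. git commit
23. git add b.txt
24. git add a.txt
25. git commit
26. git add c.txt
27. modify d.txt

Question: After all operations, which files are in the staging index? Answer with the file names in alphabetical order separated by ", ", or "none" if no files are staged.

After op 1 (modify a.txt): modified={a.txt} staged={none}
After op 2 (modify b.txt): modified={a.txt, b.txt} staged={none}
After op 3 (git commit): modified={a.txt, b.txt} staged={none}
After op 4 (git commit): modified={a.txt, b.txt} staged={none}
After op 5 (modify c.txt): modified={a.txt, b.txt, c.txt} staged={none}
After op 6 (modify d.txt): modified={a.txt, b.txt, c.txt, d.txt} staged={none}
After op 7 (git add b.txt): modified={a.txt, c.txt, d.txt} staged={b.txt}
After op 8 (git add d.txt): modified={a.txt, c.txt} staged={b.txt, d.txt}
After op 9 (git reset b.txt): modified={a.txt, b.txt, c.txt} staged={d.txt}
After op 10 (modify d.txt): modified={a.txt, b.txt, c.txt, d.txt} staged={d.txt}
After op 11 (git commit): modified={a.txt, b.txt, c.txt, d.txt} staged={none}
After op 12 (git add c.txt): modified={a.txt, b.txt, d.txt} staged={c.txt}
After op 13 (git reset d.txt): modified={a.txt, b.txt, d.txt} staged={c.txt}
After op 14 (modify b.txt): modified={a.txt, b.txt, d.txt} staged={c.txt}
After op 15 (git reset c.txt): modified={a.txt, b.txt, c.txt, d.txt} staged={none}
After op 16 (git add d.txt): modified={a.txt, b.txt, c.txt} staged={d.txt}
After op 17 (modify d.txt): modified={a.txt, b.txt, c.txt, d.txt} staged={d.txt}
After op 18 (git add d.txt): modified={a.txt, b.txt, c.txt} staged={d.txt}
After op 19 (git add b.txt): modified={a.txt, c.txt} staged={b.txt, d.txt}
After op 20 (modify d.txt): modified={a.txt, c.txt, d.txt} staged={b.txt, d.txt}
After op 21 (modify b.txt): modified={a.txt, b.txt, c.txt, d.txt} staged={b.txt, d.txt}
After op 22 (git commit): modified={a.txt, b.txt, c.txt, d.txt} staged={none}
After op 23 (git add b.txt): modified={a.txt, c.txt, d.txt} staged={b.txt}
After op 24 (git add a.txt): modified={c.txt, d.txt} staged={a.txt, b.txt}
After op 25 (git commit): modified={c.txt, d.txt} staged={none}
After op 26 (git add c.txt): modified={d.txt} staged={c.txt}
After op 27 (modify d.txt): modified={d.txt} staged={c.txt}

Answer: c.txt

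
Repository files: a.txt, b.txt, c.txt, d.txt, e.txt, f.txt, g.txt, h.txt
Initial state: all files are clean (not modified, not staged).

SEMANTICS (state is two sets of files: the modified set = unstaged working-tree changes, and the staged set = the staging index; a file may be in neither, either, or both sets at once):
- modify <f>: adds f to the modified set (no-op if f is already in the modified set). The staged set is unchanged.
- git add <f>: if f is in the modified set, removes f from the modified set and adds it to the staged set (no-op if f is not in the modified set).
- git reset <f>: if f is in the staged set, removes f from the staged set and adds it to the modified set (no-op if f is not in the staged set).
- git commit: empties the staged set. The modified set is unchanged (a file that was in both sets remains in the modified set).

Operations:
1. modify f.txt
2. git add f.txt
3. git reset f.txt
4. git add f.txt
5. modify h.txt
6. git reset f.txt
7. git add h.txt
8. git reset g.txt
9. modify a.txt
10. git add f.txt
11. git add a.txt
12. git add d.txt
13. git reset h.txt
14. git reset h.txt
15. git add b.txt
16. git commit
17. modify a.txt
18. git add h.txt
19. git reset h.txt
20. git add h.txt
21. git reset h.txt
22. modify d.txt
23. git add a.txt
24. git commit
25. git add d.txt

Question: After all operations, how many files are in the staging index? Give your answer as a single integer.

After op 1 (modify f.txt): modified={f.txt} staged={none}
After op 2 (git add f.txt): modified={none} staged={f.txt}
After op 3 (git reset f.txt): modified={f.txt} staged={none}
After op 4 (git add f.txt): modified={none} staged={f.txt}
After op 5 (modify h.txt): modified={h.txt} staged={f.txt}
After op 6 (git reset f.txt): modified={f.txt, h.txt} staged={none}
After op 7 (git add h.txt): modified={f.txt} staged={h.txt}
After op 8 (git reset g.txt): modified={f.txt} staged={h.txt}
After op 9 (modify a.txt): modified={a.txt, f.txt} staged={h.txt}
After op 10 (git add f.txt): modified={a.txt} staged={f.txt, h.txt}
After op 11 (git add a.txt): modified={none} staged={a.txt, f.txt, h.txt}
After op 12 (git add d.txt): modified={none} staged={a.txt, f.txt, h.txt}
After op 13 (git reset h.txt): modified={h.txt} staged={a.txt, f.txt}
After op 14 (git reset h.txt): modified={h.txt} staged={a.txt, f.txt}
After op 15 (git add b.txt): modified={h.txt} staged={a.txt, f.txt}
After op 16 (git commit): modified={h.txt} staged={none}
After op 17 (modify a.txt): modified={a.txt, h.txt} staged={none}
After op 18 (git add h.txt): modified={a.txt} staged={h.txt}
After op 19 (git reset h.txt): modified={a.txt, h.txt} staged={none}
After op 20 (git add h.txt): modified={a.txt} staged={h.txt}
After op 21 (git reset h.txt): modified={a.txt, h.txt} staged={none}
After op 22 (modify d.txt): modified={a.txt, d.txt, h.txt} staged={none}
After op 23 (git add a.txt): modified={d.txt, h.txt} staged={a.txt}
After op 24 (git commit): modified={d.txt, h.txt} staged={none}
After op 25 (git add d.txt): modified={h.txt} staged={d.txt}
Final staged set: {d.txt} -> count=1

Answer: 1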